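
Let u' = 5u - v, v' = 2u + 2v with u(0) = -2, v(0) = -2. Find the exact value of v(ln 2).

-32

A = [[5,-1],[2,2]]; eigenvalues λ = 3, 4.
Eigenvectors: (-1,-2) for λ=3, (-1,-1) for λ=4.
From the initial condition, c_1 = 0, c_2 = 2.
v(ln 2) = (0)(2^3)(-2) + (2)(2^4)(-1) = -32.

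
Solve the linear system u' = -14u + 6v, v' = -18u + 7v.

u(t) = 2K_1e^(-5t) - K_2e^(-2t), v(t) = 3K_1e^(-5t) - 2K_2e^(-2t)

Coefficient matrix A = [[-14, 6], [-18, 7]].
Characteristic polynomial det(A - λI) = λ^2 + 7λ + 10 = 0.
Eigenvalues λ = -5, -2.
For λ=-5: (A-λI) row 1 is [-9, 6], so an eigenvector is (2, 3).
For λ=-2: (A-λI) row 1 is [-12, 6], so an eigenvector is (-1, -2).
General solution: K_1e^(-5t)(2,3) + K_2e^(-2t)(-1,-2).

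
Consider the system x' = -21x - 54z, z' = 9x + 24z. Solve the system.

x(t) = 2K_1e^(6t) - 3K_2e^(-3t), z(t) = -K_1e^(6t) + K_2e^(-3t)

Coefficient matrix A = [[-21, -54], [9, 24]].
Characteristic polynomial det(A - λI) = λ^2 - 3λ - 18 = 0.
Eigenvalues λ = 6, -3.
For λ=6: (A-λI) row 1 is [-27, -54], so an eigenvector is (2, -1).
For λ=-3: (A-λI) row 1 is [-18, -54], so an eigenvector is (-3, 1).
General solution: K_1e^(6t)(2,-1) + K_2e^(-3t)(-3,1).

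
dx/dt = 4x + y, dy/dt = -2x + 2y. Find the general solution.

Coefficient matrix A = [[4, 1], [-2, 2]].
Characteristic polynomial det(A - λI) = λ^2 - 6λ + 10 = 0.
Eigenvalues λ = 3 ± i (complex conjugate pair).
For λ=3+i: an eigenvector is (-1,1) - i(0,1) = (-1, 1 - i).
A real fundamental pair from Re and Im of e^((3+i)t)v: X_1 = e^(3t)(cos(t)·(-1,1) + sin(t)·(0,1)), X_2 = e^(3t)(sin(t)·(-1,1) - cos(t)·(0,1)).
General solution: C_1X_1 + C_2X_2.

x(t) = -C_1e^(3t)cos(t) - C_2e^(3t)sin(t), y(t) = C_1e^(3t)sin(t) + C_1e^(3t)cos(t) + C_2e^(3t)sin(t) - C_2e^(3t)cos(t)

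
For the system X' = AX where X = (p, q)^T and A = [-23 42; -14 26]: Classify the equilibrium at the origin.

saddle

A = [[-23,42],[-14,26]]; det(A-λI) = λ^2 - 3λ - 10.
λ = 5, -2: opposite signs.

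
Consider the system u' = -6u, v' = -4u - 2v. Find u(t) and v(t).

Coefficient matrix A = [[-6, 0], [-4, -2]].
Characteristic polynomial det(A - λI) = λ^2 + 8λ + 12 = 0.
Eigenvalues λ = -6, -2.
For λ=-6: (A-λI) row 2 is [-4, 4], so an eigenvector is (-1, -1).
For λ=-2: (A-λI) row 1 is [-4, 0], so an eigenvector is (0, 1).
General solution: K_1e^(-6t)(-1,-1) + K_2e^(-2t)(0,1).

u(t) = -K_1e^(-6t), v(t) = -K_1e^(-6t) + K_2e^(-2t)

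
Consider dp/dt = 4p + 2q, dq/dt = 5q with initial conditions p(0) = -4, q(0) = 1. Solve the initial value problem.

Coefficient matrix A = [[4, 2], [0, 5]].
Characteristic polynomial det(A - λI) = λ^2 - 9λ + 20 = 0.
Eigenvalues λ = 5, 4.
For λ=5: (A-λI) row 1 is [-1, 2], so an eigenvector is (2, 1).
For λ=4: (A-λI) row 1 is [0, 2], so an eigenvector is (1, 0).
General solution: C_1e^(5t)(2,1) + C_2e^(4t)(1,0).
Applying p(0)=-4, q(0)=1 gives C_1=1, C_2=-6.

p(t) = 2e^(5t) - 6e^(4t), q(t) = e^(5t)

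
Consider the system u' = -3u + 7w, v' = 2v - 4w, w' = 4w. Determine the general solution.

u(t) = c_1e^(-3t) + c_3e^(4t), v(t) = c_2e^(2t) - 2c_3e^(4t), w(t) = c_3e^(4t)

Coefficient matrix A = [[-3, 0, 7], [0, 2, -4], [0, 0, 4]].
det(A - λI) = 0 gives eigenvalues λ = -3, 2, 4.
For λ=-3: eigenvector (1,0,0).
For λ=2: eigenvector (0,1,0).
For λ=4: eigenvector (1,-2,1).
General solution: c_1e^(-3t)(1,0,0) + c_2e^(2t)(0,1,0) + c_3e^(4t)(1,-2,1).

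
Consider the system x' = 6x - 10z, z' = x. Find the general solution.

Coefficient matrix A = [[6, -10], [1, 0]].
Characteristic polynomial det(A - λI) = λ^2 - 6λ + 10 = 0.
Eigenvalues λ = 3 ± i (complex conjugate pair).
For λ=3+i: an eigenvector is (3,1) - i(-1,0) = (3 + i, 1).
A real fundamental pair from Re and Im of e^((3+i)t)v: X_1 = e^(3t)(cos(t)·(3,1) + sin(t)·(-1,0)), X_2 = e^(3t)(sin(t)·(3,1) - cos(t)·(-1,0)).
General solution: K_1X_1 + K_2X_2.

x(t) = -K_1e^(3t)sin(t) + 3K_1e^(3t)cos(t) + 3K_2e^(3t)sin(t) + K_2e^(3t)cos(t), z(t) = K_1e^(3t)cos(t) + K_2e^(3t)sin(t)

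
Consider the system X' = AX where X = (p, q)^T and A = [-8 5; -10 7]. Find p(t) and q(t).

p(t) = K_1e^(2t) - K_2e^(-3t), q(t) = 2K_1e^(2t) - K_2e^(-3t)

Coefficient matrix A = [[-8, 5], [-10, 7]].
Characteristic polynomial det(A - λI) = λ^2 + λ - 6 = 0.
Eigenvalues λ = 2, -3.
For λ=2: (A-λI) row 1 is [-10, 5], so an eigenvector is (1, 2).
For λ=-3: (A-λI) row 1 is [-5, 5], so an eigenvector is (-1, -1).
General solution: K_1e^(2t)(1,2) + K_2e^(-3t)(-1,-1).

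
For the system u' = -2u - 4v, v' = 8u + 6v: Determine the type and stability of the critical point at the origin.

unstable spiral

A = [[-2,-4],[8,6]]; det(A-λI) = λ^2 - 4λ + 20.
λ = 2 ± 4i: positive real part.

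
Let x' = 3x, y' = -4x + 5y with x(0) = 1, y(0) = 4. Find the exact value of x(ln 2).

8

A = [[3,0],[-4,5]]; eigenvalues λ = 5, 3.
Eigenvectors: (0,1) for λ=5, (1,2) for λ=3.
From the initial condition, c_1 = 2, c_2 = 1.
x(ln 2) = (2)(2^5)(0) + (1)(2^3)(1) = 8.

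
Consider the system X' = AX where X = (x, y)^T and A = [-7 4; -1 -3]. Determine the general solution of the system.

Coefficient matrix A = [[-7, 4], [-1, -3]].
Characteristic polynomial det(A - λI) = λ^2 + 10λ + 25 = 0.
Single eigenvalue λ = -5 with algebraic multiplicity 2.
Eigenvector v = (2,1); generalized eigenvector w with (A-λI)w=v is (3,2).
General solution: e^(-5t)[C_1·v + C_2·(t·v + w)].

x(t) = 2C_1e^(-5t) + 2C_2te^(-5t) + 3C_2e^(-5t), y(t) = C_1e^(-5t) + C_2te^(-5t) + 2C_2e^(-5t)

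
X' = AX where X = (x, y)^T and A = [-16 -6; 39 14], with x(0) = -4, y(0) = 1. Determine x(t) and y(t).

x(t) = 18e^(-t)sin(3t) - 4e^(-t)cos(3t), y(t) = -47e^(-t)sin(3t) + e^(-t)cos(3t)

Coefficient matrix A = [[-16, -6], [39, 14]].
Characteristic polynomial det(A - λI) = λ^2 + 2λ + 10 = 0.
Eigenvalues λ = -1 ± 3i (complex conjugate pair).
For λ=-1+3i: an eigenvector is (1,-3) - i(1,-2) = (1 - i, -3 + 2i).
A real fundamental pair from Re and Im of e^((-1+3i)t)v: X_1 = e^(-t)(cos(3t)·(1,-3) + sin(3t)·(1,-2)), X_2 = e^(-t)(sin(3t)·(1,-3) - cos(3t)·(1,-2)).
General solution: K_1X_1 + K_2X_2.
Applying x(0)=-4, y(0)=1 gives K_1=7, K_2=11.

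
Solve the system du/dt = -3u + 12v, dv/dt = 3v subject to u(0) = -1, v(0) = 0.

u(t) = -e^(-3t), v(t) = 0

Coefficient matrix A = [[-3, 12], [0, 3]].
Characteristic polynomial det(A - λI) = λ^2 - 9 = 0.
Eigenvalues λ = 3, -3.
For λ=3: (A-λI) row 1 is [-6, 12], so an eigenvector is (2, 1).
For λ=-3: (A-λI) row 1 is [0, 12], so an eigenvector is (1, 0).
General solution: K_1e^(3t)(2,1) + K_2e^(-3t)(1,0).
Applying u(0)=-1, v(0)=0 gives K_1=0, K_2=-1.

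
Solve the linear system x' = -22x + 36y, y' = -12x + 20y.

Coefficient matrix A = [[-22, 36], [-12, 20]].
Characteristic polynomial det(A - λI) = λ^2 + 2λ - 8 = 0.
Eigenvalues λ = -4, 2.
For λ=-4: (A-λI) row 1 is [-18, 36], so an eigenvector is (-2, -1).
For λ=2: (A-λI) row 1 is [-24, 36], so an eigenvector is (-3, -2).
General solution: K_1e^(-4t)(-2,-1) + K_2e^(2t)(-3,-2).

x(t) = -2K_1e^(-4t) - 3K_2e^(2t), y(t) = -K_1e^(-4t) - 2K_2e^(2t)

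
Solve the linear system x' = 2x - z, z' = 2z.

Coefficient matrix A = [[2, -1], [0, 2]].
Characteristic polynomial det(A - λI) = λ^2 - 4λ + 4 = 0.
Single eigenvalue λ = 2 with algebraic multiplicity 2.
Eigenvector v = (1,0); generalized eigenvector w with (A-λI)w=v is (-1,-1).
General solution: e^(2t)[c_1·v + c_2·(t·v + w)].

x(t) = c_1e^(2t) + c_2te^(2t) - c_2e^(2t), z(t) = -c_2e^(2t)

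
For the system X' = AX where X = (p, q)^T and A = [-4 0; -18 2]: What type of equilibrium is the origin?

saddle

A = [[-4,0],[-18,2]]; det(A-λI) = λ^2 + 2λ - 8.
λ = -4, 2: opposite signs.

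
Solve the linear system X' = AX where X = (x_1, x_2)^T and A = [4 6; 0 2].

Coefficient matrix A = [[4, 6], [0, 2]].
Characteristic polynomial det(A - λI) = λ^2 - 6λ + 8 = 0.
Eigenvalues λ = 4, 2.
For λ=4: (A-λI) row 1 is [0, 6], so an eigenvector is (1, 0).
For λ=2: (A-λI) row 1 is [2, 6], so an eigenvector is (3, -1).
General solution: C_1e^(4t)(1,0) + C_2e^(2t)(3,-1).

x_1(t) = C_1e^(4t) + 3C_2e^(2t), x_2(t) = -C_2e^(2t)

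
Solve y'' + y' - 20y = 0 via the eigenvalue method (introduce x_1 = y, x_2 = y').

y(t) = C_1e^(-5t) + C_2e^(4t)

Let x_1 = y, x_2 = y'. Then x_1' = x_2 and x_2' = 20x_1 - x_2.
A = [[0,1],[20,-1]]; det(A-λI) = λ^2 + λ - 20.
Eigenvalues λ = -5, 4 with eigenvectors (1,-5), (1,4).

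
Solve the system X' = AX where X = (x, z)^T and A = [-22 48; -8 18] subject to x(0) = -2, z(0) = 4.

Coefficient matrix A = [[-22, 48], [-8, 18]].
Characteristic polynomial det(A - λI) = λ^2 + 4λ - 12 = 0.
Eigenvalues λ = -6, 2.
For λ=-6: (A-λI) row 1 is [-16, 48], so an eigenvector is (3, 1).
For λ=2: (A-λI) row 1 is [-24, 48], so an eigenvector is (-2, -1).
General solution: K_1e^(-6t)(3,1) + K_2e^(2t)(-2,-1).
Applying x(0)=-2, z(0)=4 gives K_1=-10, K_2=-14.

x(t) = 28e^(2t) - 30e^(-6t), z(t) = 14e^(2t) - 10e^(-6t)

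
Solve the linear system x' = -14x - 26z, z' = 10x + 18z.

Coefficient matrix A = [[-14, -26], [10, 18]].
Characteristic polynomial det(A - λI) = λ^2 - 4λ + 8 = 0.
Eigenvalues λ = 2 ± 2i (complex conjugate pair).
For λ=2+2i: an eigenvector is (-2,1) - i(3,-2) = (-2 - 3i, 1 + 2i).
A real fundamental pair from Re and Im of e^((2+2i)t)v: X_1 = e^(2t)(cos(2t)·(-2,1) + sin(2t)·(3,-2)), X_2 = e^(2t)(sin(2t)·(-2,1) - cos(2t)·(3,-2)).
General solution: C_1X_1 + C_2X_2.

x(t) = 3C_1e^(2t)sin(2t) - 2C_1e^(2t)cos(2t) - 2C_2e^(2t)sin(2t) - 3C_2e^(2t)cos(2t), z(t) = -2C_1e^(2t)sin(2t) + C_1e^(2t)cos(2t) + C_2e^(2t)sin(2t) + 2C_2e^(2t)cos(2t)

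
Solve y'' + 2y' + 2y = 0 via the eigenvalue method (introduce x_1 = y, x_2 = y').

Let x_1 = y, x_2 = y'. Then x_1' = x_2 and x_2' = -2x_1 - 2x_2.
A = [[0,1],[-2,-2]]; det(A-λI) = λ^2 + 2λ + 2.
Eigenvalues λ = -1 ± i.

y(t) = C_1e^(-t)cos(t) + C_2e^(-t)sin(t)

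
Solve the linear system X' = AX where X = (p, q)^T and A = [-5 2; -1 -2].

p(t) = 2C_1e^(-4t) + C_2e^(-3t), q(t) = C_1e^(-4t) + C_2e^(-3t)

Coefficient matrix A = [[-5, 2], [-1, -2]].
Characteristic polynomial det(A - λI) = λ^2 + 7λ + 12 = 0.
Eigenvalues λ = -4, -3.
For λ=-4: (A-λI) row 1 is [-1, 2], so an eigenvector is (2, 1).
For λ=-3: (A-λI) row 1 is [-2, 2], so an eigenvector is (1, 1).
General solution: C_1e^(-4t)(2,1) + C_2e^(-3t)(1,1).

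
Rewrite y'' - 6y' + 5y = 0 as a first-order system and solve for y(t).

y(t) = K_1e^(5t) + K_2e^(t)

Let x_1 = y, x_2 = y'. Then x_1' = x_2 and x_2' = -5x_1 + 6x_2.
A = [[0,1],[-5,6]]; det(A-λI) = λ^2 - 6λ + 5.
Eigenvalues λ = 5, 1 with eigenvectors (1,5), (1,1).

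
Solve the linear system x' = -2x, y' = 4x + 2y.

Coefficient matrix A = [[-2, 0], [4, 2]].
Characteristic polynomial det(A - λI) = λ^2 - 4 = 0.
Eigenvalues λ = 2, -2.
For λ=2: (A-λI) row 1 is [-4, 0], so an eigenvector is (0, -1).
For λ=-2: (A-λI) row 2 is [4, 4], so an eigenvector is (1, -1).
General solution: K_1e^(2t)(0,-1) + K_2e^(-2t)(1,-1).

x(t) = K_2e^(-2t), y(t) = -K_1e^(2t) - K_2e^(-2t)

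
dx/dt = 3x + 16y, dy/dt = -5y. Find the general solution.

Coefficient matrix A = [[3, 16], [0, -5]].
Characteristic polynomial det(A - λI) = λ^2 + 2λ - 15 = 0.
Eigenvalues λ = -5, 3.
For λ=-5: (A-λI) row 1 is [8, 16], so an eigenvector is (2, -1).
For λ=3: (A-λI) row 1 is [0, 16], so an eigenvector is (1, 0).
General solution: K_1e^(-5t)(2,-1) + K_2e^(3t)(1,0).

x(t) = 2K_1e^(-5t) + K_2e^(3t), y(t) = -K_1e^(-5t)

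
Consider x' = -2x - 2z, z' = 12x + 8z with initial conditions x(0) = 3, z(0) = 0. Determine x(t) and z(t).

x(t) = -6e^(4t) + 9e^(2t), z(t) = 18e^(4t) - 18e^(2t)

Coefficient matrix A = [[-2, -2], [12, 8]].
Characteristic polynomial det(A - λI) = λ^2 - 6λ + 8 = 0.
Eigenvalues λ = 4, 2.
For λ=4: (A-λI) row 1 is [-6, -2], so an eigenvector is (-1, 3).
For λ=2: (A-λI) row 1 is [-4, -2], so an eigenvector is (-1, 2).
General solution: C_1e^(4t)(-1,3) + C_2e^(2t)(-1,2).
Applying x(0)=3, z(0)=0 gives C_1=6, C_2=-9.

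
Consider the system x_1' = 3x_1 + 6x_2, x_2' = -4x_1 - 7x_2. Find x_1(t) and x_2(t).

Coefficient matrix A = [[3, 6], [-4, -7]].
Characteristic polynomial det(A - λI) = λ^2 + 4λ + 3 = 0.
Eigenvalues λ = -1, -3.
For λ=-1: (A-λI) row 1 is [4, 6], so an eigenvector is (-3, 2).
For λ=-3: (A-λI) row 1 is [6, 6], so an eigenvector is (1, -1).
General solution: K_1e^(-t)(-3,2) + K_2e^(-3t)(1,-1).

x_1(t) = -3K_1e^(-t) + K_2e^(-3t), x_2(t) = 2K_1e^(-t) - K_2e^(-3t)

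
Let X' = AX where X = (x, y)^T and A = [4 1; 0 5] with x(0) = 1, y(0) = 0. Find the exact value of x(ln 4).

256

A = [[4,1],[0,5]]; eigenvalues λ = 4, 5.
Eigenvectors: (-1,0) for λ=4, (1,1) for λ=5.
From the initial condition, c_1 = -1, c_2 = 0.
x(ln 4) = (-1)(4^4)(-1) + (0)(4^5)(1) = 256.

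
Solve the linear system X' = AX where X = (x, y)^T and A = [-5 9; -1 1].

x(t) = 3C_1e^(-2t) + 3C_2te^(-2t) - C_2e^(-2t), y(t) = C_1e^(-2t) + C_2te^(-2t)

Coefficient matrix A = [[-5, 9], [-1, 1]].
Characteristic polynomial det(A - λI) = λ^2 + 4λ + 4 = 0.
Single eigenvalue λ = -2 with algebraic multiplicity 2.
Eigenvector v = (3,1); generalized eigenvector w with (A-λI)w=v is (-1,0).
General solution: e^(-2t)[C_1·v + C_2·(t·v + w)].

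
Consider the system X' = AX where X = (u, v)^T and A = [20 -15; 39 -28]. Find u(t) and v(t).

Coefficient matrix A = [[20, -15], [39, -28]].
Characteristic polynomial det(A - λI) = λ^2 + 8λ + 25 = 0.
Eigenvalues λ = -4 ± 3i (complex conjugate pair).
For λ=-4+3i: an eigenvector is (2,3) - i(1,2) = (2 - i, 3 - 2i).
A real fundamental pair from Re and Im of e^((-4+3i)t)v: X_1 = e^(-4t)(cos(3t)·(2,3) + sin(3t)·(1,2)), X_2 = e^(-4t)(sin(3t)·(2,3) - cos(3t)·(1,2)).
General solution: K_1X_1 + K_2X_2.

u(t) = K_1e^(-4t)sin(3t) + 2K_1e^(-4t)cos(3t) + 2K_2e^(-4t)sin(3t) - K_2e^(-4t)cos(3t), v(t) = 2K_1e^(-4t)sin(3t) + 3K_1e^(-4t)cos(3t) + 3K_2e^(-4t)sin(3t) - 2K_2e^(-4t)cos(3t)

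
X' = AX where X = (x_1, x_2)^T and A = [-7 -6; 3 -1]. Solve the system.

x_1(t) = K_1e^(-4t)sin(3t) - K_1e^(-4t)cos(3t) - K_2e^(-4t)sin(3t) - K_2e^(-4t)cos(3t), x_2(t) = -K_1e^(-4t)sin(3t) + K_2e^(-4t)cos(3t)

Coefficient matrix A = [[-7, -6], [3, -1]].
Characteristic polynomial det(A - λI) = λ^2 + 8λ + 25 = 0.
Eigenvalues λ = -4 ± 3i (complex conjugate pair).
For λ=-4+3i: an eigenvector is (-1,0) - i(1,-1) = (-1 - i, 0 + i).
A real fundamental pair from Re and Im of e^((-4+3i)t)v: X_1 = e^(-4t)(cos(3t)·(-1,0) + sin(3t)·(1,-1)), X_2 = e^(-4t)(sin(3t)·(-1,0) - cos(3t)·(1,-1)).
General solution: K_1X_1 + K_2X_2.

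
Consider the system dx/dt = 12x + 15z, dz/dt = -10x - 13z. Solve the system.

x(t) = c_1e^(-3t) + 3c_2e^(2t), z(t) = -c_1e^(-3t) - 2c_2e^(2t)

Coefficient matrix A = [[12, 15], [-10, -13]].
Characteristic polynomial det(A - λI) = λ^2 + λ - 6 = 0.
Eigenvalues λ = -3, 2.
For λ=-3: (A-λI) row 1 is [15, 15], so an eigenvector is (1, -1).
For λ=2: (A-λI) row 1 is [10, 15], so an eigenvector is (3, -2).
General solution: c_1e^(-3t)(1,-1) + c_2e^(2t)(3,-2).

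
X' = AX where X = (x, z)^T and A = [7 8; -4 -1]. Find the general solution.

x(t) = -c_1e^(3t)sin(4t) - c_1e^(3t)cos(4t) - c_2e^(3t)sin(4t) + c_2e^(3t)cos(4t), z(t) = c_1e^(3t)sin(4t) - c_2e^(3t)cos(4t)

Coefficient matrix A = [[7, 8], [-4, -1]].
Characteristic polynomial det(A - λI) = λ^2 - 6λ + 25 = 0.
Eigenvalues λ = 3 ± 4i (complex conjugate pair).
For λ=3+4i: an eigenvector is (-1,0) - i(-1,1) = (-1 + i, 0 - i).
A real fundamental pair from Re and Im of e^((3+4i)t)v: X_1 = e^(3t)(cos(4t)·(-1,0) + sin(4t)·(-1,1)), X_2 = e^(3t)(sin(4t)·(-1,0) - cos(4t)·(-1,1)).
General solution: c_1X_1 + c_2X_2.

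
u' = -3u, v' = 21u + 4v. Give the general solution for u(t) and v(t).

u(t) = c_1e^(-3t), v(t) = -3c_1e^(-3t) - c_2e^(4t)

Coefficient matrix A = [[-3, 0], [21, 4]].
Characteristic polynomial det(A - λI) = λ^2 - λ - 12 = 0.
Eigenvalues λ = -3, 4.
For λ=-3: (A-λI) row 2 is [21, 7], so an eigenvector is (1, -3).
For λ=4: (A-λI) row 1 is [-7, 0], so an eigenvector is (0, -1).
General solution: c_1e^(-3t)(1,-3) + c_2e^(4t)(0,-1).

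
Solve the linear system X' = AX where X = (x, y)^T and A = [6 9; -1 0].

x(t) = -3K_1e^(3t) - 3K_2te^(3t) + 2K_2e^(3t), y(t) = K_1e^(3t) + K_2te^(3t) - K_2e^(3t)

Coefficient matrix A = [[6, 9], [-1, 0]].
Characteristic polynomial det(A - λI) = λ^2 - 6λ + 9 = 0.
Single eigenvalue λ = 3 with algebraic multiplicity 2.
Eigenvector v = (-3,1); generalized eigenvector w with (A-λI)w=v is (2,-1).
General solution: e^(3t)[K_1·v + K_2·(t·v + w)].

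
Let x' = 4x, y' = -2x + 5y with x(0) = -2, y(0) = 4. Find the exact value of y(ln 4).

A = [[4,0],[-2,5]]; eigenvalues λ = 5, 4.
Eigenvectors: (0,1) for λ=5, (1,2) for λ=4.
From the initial condition, c_1 = 8, c_2 = -2.
y(ln 4) = (8)(4^5)(1) + (-2)(4^4)(2) = 7168.

7168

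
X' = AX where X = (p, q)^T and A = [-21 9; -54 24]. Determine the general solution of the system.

p(t) = -c_1e^(-3t) - c_2e^(6t), q(t) = -2c_1e^(-3t) - 3c_2e^(6t)

Coefficient matrix A = [[-21, 9], [-54, 24]].
Characteristic polynomial det(A - λI) = λ^2 - 3λ - 18 = 0.
Eigenvalues λ = -3, 6.
For λ=-3: (A-λI) row 1 is [-18, 9], so an eigenvector is (-1, -2).
For λ=6: (A-λI) row 1 is [-27, 9], so an eigenvector is (-1, -3).
General solution: c_1e^(-3t)(-1,-2) + c_2e^(6t)(-1,-3).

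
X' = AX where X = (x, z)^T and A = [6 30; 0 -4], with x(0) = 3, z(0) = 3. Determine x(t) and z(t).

x(t) = 12e^(6t) - 9e^(-4t), z(t) = 3e^(-4t)

Coefficient matrix A = [[6, 30], [0, -4]].
Characteristic polynomial det(A - λI) = λ^2 - 2λ - 24 = 0.
Eigenvalues λ = 6, -4.
For λ=6: (A-λI) row 1 is [0, 30], so an eigenvector is (-1, 0).
For λ=-4: (A-λI) row 1 is [10, 30], so an eigenvector is (-3, 1).
General solution: C_1e^(6t)(-1,0) + C_2e^(-4t)(-3,1).
Applying x(0)=3, z(0)=3 gives C_1=-12, C_2=3.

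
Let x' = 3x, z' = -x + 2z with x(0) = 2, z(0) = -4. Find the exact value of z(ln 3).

-72

A = [[3,0],[-1,2]]; eigenvalues λ = 3, 2.
Eigenvectors: (1,-1) for λ=3, (0,1) for λ=2.
From the initial condition, c_1 = 2, c_2 = -2.
z(ln 3) = (2)(3^3)(-1) + (-2)(3^2)(1) = -72.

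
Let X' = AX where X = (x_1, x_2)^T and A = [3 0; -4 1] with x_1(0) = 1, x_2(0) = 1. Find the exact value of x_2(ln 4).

A = [[3,0],[-4,1]]; eigenvalues λ = 3, 1.
Eigenvectors: (1,-2) for λ=3, (0,-1) for λ=1.
From the initial condition, c_1 = 1, c_2 = -3.
x_2(ln 4) = (1)(4^3)(-2) + (-3)(4^1)(-1) = -116.

-116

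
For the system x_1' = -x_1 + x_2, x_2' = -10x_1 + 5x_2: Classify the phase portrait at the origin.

A = [[-1,1],[-10,5]]; det(A-λI) = λ^2 - 4λ + 5.
λ = 2 ± i: positive real part.

unstable spiral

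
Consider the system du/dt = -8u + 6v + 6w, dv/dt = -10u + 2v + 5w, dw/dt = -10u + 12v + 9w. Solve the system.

Coefficient matrix A = [[-8, 6, 6], [-10, 2, 5], [-10, 12, 9]].
det(A - λI) = 0 gives eigenvalues λ = 4, 2, -3.
For λ=4: eigenvector (1,0,2).
For λ=2: eigenvector (-3,1,-6).
For λ=-3: eigenvector (0,-1,1).
General solution: K_1e^(4t)(1,0,2) + K_2e^(2t)(-3,1,-6) + K_3e^(-3t)(0,-1,1).

u(t) = K_1e^(4t) - 3K_2e^(2t), v(t) = K_2e^(2t) - K_3e^(-3t), w(t) = 2K_1e^(4t) - 6K_2e^(2t) + K_3e^(-3t)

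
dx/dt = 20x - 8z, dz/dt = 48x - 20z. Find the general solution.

Coefficient matrix A = [[20, -8], [48, -20]].
Characteristic polynomial det(A - λI) = λ^2 - 16 = 0.
Eigenvalues λ = -4, 4.
For λ=-4: (A-λI) row 1 is [24, -8], so an eigenvector is (1, 3).
For λ=4: (A-λI) row 1 is [16, -8], so an eigenvector is (1, 2).
General solution: C_1e^(-4t)(1,3) + C_2e^(4t)(1,2).

x(t) = C_1e^(-4t) + C_2e^(4t), z(t) = 3C_1e^(-4t) + 2C_2e^(4t)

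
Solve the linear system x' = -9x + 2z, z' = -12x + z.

x(t) = c_1e^(-3t) - c_2e^(-5t), z(t) = 3c_1e^(-3t) - 2c_2e^(-5t)

Coefficient matrix A = [[-9, 2], [-12, 1]].
Characteristic polynomial det(A - λI) = λ^2 + 8λ + 15 = 0.
Eigenvalues λ = -3, -5.
For λ=-3: (A-λI) row 1 is [-6, 2], so an eigenvector is (1, 3).
For λ=-5: (A-λI) row 1 is [-4, 2], so an eigenvector is (-1, -2).
General solution: c_1e^(-3t)(1,3) + c_2e^(-5t)(-1,-2).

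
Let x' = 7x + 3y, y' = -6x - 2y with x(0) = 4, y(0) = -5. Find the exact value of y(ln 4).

-776

A = [[7,3],[-6,-2]]; eigenvalues λ = 4, 1.
Eigenvectors: (-1,1) for λ=4, (-1,2) for λ=1.
From the initial condition, c_1 = -3, c_2 = -1.
y(ln 4) = (-3)(4^4)(1) + (-1)(4^1)(2) = -776.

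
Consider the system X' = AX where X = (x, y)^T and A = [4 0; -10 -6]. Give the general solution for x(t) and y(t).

Coefficient matrix A = [[4, 0], [-10, -6]].
Characteristic polynomial det(A - λI) = λ^2 + 2λ - 24 = 0.
Eigenvalues λ = 4, -6.
For λ=4: (A-λI) row 2 is [-10, -10], so an eigenvector is (-1, 1).
For λ=-6: (A-λI) row 1 is [10, 0], so an eigenvector is (0, -1).
General solution: c_1e^(4t)(-1,1) + c_2e^(-6t)(0,-1).

x(t) = -c_1e^(4t), y(t) = c_1e^(4t) - c_2e^(-6t)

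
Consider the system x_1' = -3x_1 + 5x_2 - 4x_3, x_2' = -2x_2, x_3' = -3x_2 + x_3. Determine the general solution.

x_1(t) = -c_1e^(t) + c_2e^(-2t) + c_3e^(-3t), x_2(t) = c_2e^(-2t), x_3(t) = c_1e^(t) + c_2e^(-2t)

Coefficient matrix A = [[-3, 5, -4], [0, -2, 0], [0, -3, 1]].
det(A - λI) = 0 gives eigenvalues λ = 1, -2, -3.
For λ=1: eigenvector (-1,0,1).
For λ=-2: eigenvector (1,1,1).
For λ=-3: eigenvector (1,0,0).
General solution: c_1e^(t)(-1,0,1) + c_2e^(-2t)(1,1,1) + c_3e^(-3t)(1,0,0).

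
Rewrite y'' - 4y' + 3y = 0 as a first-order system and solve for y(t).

y(t) = K_1e^(3t) + K_2e^(t)

Let x_1 = y, x_2 = y'. Then x_1' = x_2 and x_2' = -3x_1 + 4x_2.
A = [[0,1],[-3,4]]; det(A-λI) = λ^2 - 4λ + 3.
Eigenvalues λ = 3, 1 with eigenvectors (1,3), (1,1).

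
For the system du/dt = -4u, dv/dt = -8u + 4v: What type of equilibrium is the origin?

saddle

A = [[-4,0],[-8,4]]; det(A-λI) = λ^2 - 16.
λ = 4, -4: opposite signs.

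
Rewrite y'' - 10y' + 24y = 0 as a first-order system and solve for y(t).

y(t) = K_1e^(4t) + K_2e^(6t)

Let x_1 = y, x_2 = y'. Then x_1' = x_2 and x_2' = -24x_1 + 10x_2.
A = [[0,1],[-24,10]]; det(A-λI) = λ^2 - 10λ + 24.
Eigenvalues λ = 4, 6 with eigenvectors (1,4), (1,6).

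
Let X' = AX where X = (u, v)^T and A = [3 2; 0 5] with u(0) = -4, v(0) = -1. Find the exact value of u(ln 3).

A = [[3,2],[0,5]]; eigenvalues λ = 5, 3.
Eigenvectors: (-1,-1) for λ=5, (1,0) for λ=3.
From the initial condition, c_1 = 1, c_2 = -3.
u(ln 3) = (1)(3^5)(-1) + (-3)(3^3)(1) = -324.

-324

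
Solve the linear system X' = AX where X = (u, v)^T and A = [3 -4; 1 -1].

u(t) = -2c_1e^(t) - 2c_2te^(t) + c_2e^(t), v(t) = -c_1e^(t) - c_2te^(t) + c_2e^(t)

Coefficient matrix A = [[3, -4], [1, -1]].
Characteristic polynomial det(A - λI) = λ^2 - 2λ + 1 = 0.
Single eigenvalue λ = 1 with algebraic multiplicity 2.
Eigenvector v = (-2,-1); generalized eigenvector w with (A-λI)w=v is (1,1).
General solution: e^(t)[c_1·v + c_2·(t·v + w)].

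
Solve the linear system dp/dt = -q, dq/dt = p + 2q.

Coefficient matrix A = [[0, -1], [1, 2]].
Characteristic polynomial det(A - λI) = λ^2 - 2λ + 1 = 0.
Single eigenvalue λ = 1 with algebraic multiplicity 2.
Eigenvector v = (1,-1); generalized eigenvector w with (A-λI)w=v is (0,-1).
General solution: e^(t)[C_1·v + C_2·(t·v + w)].

p(t) = C_1e^(t) + C_2te^(t), q(t) = -C_1e^(t) - C_2te^(t) - C_2e^(t)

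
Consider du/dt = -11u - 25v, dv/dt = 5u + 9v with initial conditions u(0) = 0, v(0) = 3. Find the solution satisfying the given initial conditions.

Coefficient matrix A = [[-11, -25], [5, 9]].
Characteristic polynomial det(A - λI) = λ^2 + 2λ + 26 = 0.
Eigenvalues λ = -1 ± 5i (complex conjugate pair).
For λ=-1+5i: an eigenvector is (2,-1) - i(1,0) = (2 - i, -1).
A real fundamental pair from Re and Im of e^((-1+5i)t)v: X_1 = e^(-t)(cos(5t)·(2,-1) + sin(5t)·(1,0)), X_2 = e^(-t)(sin(5t)·(2,-1) - cos(5t)·(1,0)).
General solution: c_1X_1 + c_2X_2.
Applying u(0)=0, v(0)=3 gives c_1=-3, c_2=-6.

u(t) = -15e^(-t)sin(5t), v(t) = 6e^(-t)sin(5t) + 3e^(-t)cos(5t)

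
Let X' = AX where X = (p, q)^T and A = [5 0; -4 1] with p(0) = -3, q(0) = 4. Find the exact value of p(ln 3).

-729

A = [[5,0],[-4,1]]; eigenvalues λ = 1, 5.
Eigenvectors: (0,-1) for λ=1, (1,-1) for λ=5.
From the initial condition, c_1 = -1, c_2 = -3.
p(ln 3) = (-1)(3^1)(0) + (-3)(3^5)(1) = -729.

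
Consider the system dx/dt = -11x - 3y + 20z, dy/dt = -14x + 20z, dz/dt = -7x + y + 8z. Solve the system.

x(t) = 5K_1e^(-2t) + K_2e^(3t) - 2K_3e^(-4t), y(t) = 5K_1e^(-2t) + 2K_2e^(3t) - 2K_3e^(-4t), z(t) = 3K_1e^(-2t) + K_2e^(3t) - K_3e^(-4t)

Coefficient matrix A = [[-11, -3, 20], [-14, 0, 20], [-7, 1, 8]].
det(A - λI) = 0 gives eigenvalues λ = -2, 3, -4.
For λ=-2: eigenvector (5,5,3).
For λ=3: eigenvector (1,2,1).
For λ=-4: eigenvector (-2,-2,-1).
General solution: K_1e^(-2t)(5,5,3) + K_2e^(3t)(1,2,1) + K_3e^(-4t)(-2,-2,-1).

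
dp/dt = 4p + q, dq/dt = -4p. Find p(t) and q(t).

Coefficient matrix A = [[4, 1], [-4, 0]].
Characteristic polynomial det(A - λI) = λ^2 - 4λ + 4 = 0.
Single eigenvalue λ = 2 with algebraic multiplicity 2.
Eigenvector v = (-1,2); generalized eigenvector w with (A-λI)w=v is (0,-1).
General solution: e^(2t)[c_1·v + c_2·(t·v + w)].

p(t) = -c_1e^(2t) - c_2te^(2t), q(t) = 2c_1e^(2t) + 2c_2te^(2t) - c_2e^(2t)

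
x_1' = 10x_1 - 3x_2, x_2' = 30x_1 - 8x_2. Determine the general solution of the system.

Coefficient matrix A = [[10, -3], [30, -8]].
Characteristic polynomial det(A - λI) = λ^2 - 2λ + 10 = 0.
Eigenvalues λ = 1 ± 3i (complex conjugate pair).
For λ=1+3i: an eigenvector is (1,3) - i(0,1) = (1, 3 - i).
A real fundamental pair from Re and Im of e^((1+3i)t)v: X_1 = e^(t)(cos(3t)·(1,3) + sin(3t)·(0,1)), X_2 = e^(t)(sin(3t)·(1,3) - cos(3t)·(0,1)).
General solution: c_1X_1 + c_2X_2.

x_1(t) = c_1e^(t)cos(3t) + c_2e^(t)sin(3t), x_2(t) = c_1e^(t)sin(3t) + 3c_1e^(t)cos(3t) + 3c_2e^(t)sin(3t) - c_2e^(t)cos(3t)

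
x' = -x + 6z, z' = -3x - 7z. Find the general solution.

x(t) = C_1e^(-4t)sin(3t) + C_1e^(-4t)cos(3t) + C_2e^(-4t)sin(3t) - C_2e^(-4t)cos(3t), z(t) = -C_1e^(-4t)sin(3t) + C_2e^(-4t)cos(3t)

Coefficient matrix A = [[-1, 6], [-3, -7]].
Characteristic polynomial det(A - λI) = λ^2 + 8λ + 25 = 0.
Eigenvalues λ = -4 ± 3i (complex conjugate pair).
For λ=-4+3i: an eigenvector is (1,0) - i(1,-1) = (1 - i, 0 + i).
A real fundamental pair from Re and Im of e^((-4+3i)t)v: X_1 = e^(-4t)(cos(3t)·(1,0) + sin(3t)·(1,-1)), X_2 = e^(-4t)(sin(3t)·(1,0) - cos(3t)·(1,-1)).
General solution: C_1X_1 + C_2X_2.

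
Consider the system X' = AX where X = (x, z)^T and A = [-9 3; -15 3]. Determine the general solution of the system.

Coefficient matrix A = [[-9, 3], [-15, 3]].
Characteristic polynomial det(A - λI) = λ^2 + 6λ + 18 = 0.
Eigenvalues λ = -3 ± 3i (complex conjugate pair).
For λ=-3+3i: an eigenvector is (1,2) - i(0,-1) = (1, 2 + i).
A real fundamental pair from Re and Im of e^((-3+3i)t)v: X_1 = e^(-3t)(cos(3t)·(1,2) + sin(3t)·(0,-1)), X_2 = e^(-3t)(sin(3t)·(1,2) - cos(3t)·(0,-1)).
General solution: c_1X_1 + c_2X_2.

x(t) = c_1e^(-3t)cos(3t) + c_2e^(-3t)sin(3t), z(t) = -c_1e^(-3t)sin(3t) + 2c_1e^(-3t)cos(3t) + 2c_2e^(-3t)sin(3t) + c_2e^(-3t)cos(3t)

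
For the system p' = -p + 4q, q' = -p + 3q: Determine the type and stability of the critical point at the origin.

A = [[-1,4],[-1,3]]; det(A-λI) = λ^2 - 2λ + 1.
repeated λ = 1 with a single eigenvector.

unstable improper node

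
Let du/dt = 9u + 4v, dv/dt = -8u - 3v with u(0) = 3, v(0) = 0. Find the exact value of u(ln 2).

186

A = [[9,4],[-8,-3]]; eigenvalues λ = 5, 1.
Eigenvectors: (-1,1) for λ=5, (1,-2) for λ=1.
From the initial condition, c_1 = -6, c_2 = -3.
u(ln 2) = (-6)(2^5)(-1) + (-3)(2^1)(1) = 186.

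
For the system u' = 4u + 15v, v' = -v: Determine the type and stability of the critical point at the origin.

A = [[4,15],[0,-1]]; det(A-λI) = λ^2 - 3λ - 4.
λ = 4, -1: opposite signs.

saddle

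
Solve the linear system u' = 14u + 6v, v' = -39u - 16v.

u(t) = -C_1e^(-t)sin(3t) - C_1e^(-t)cos(3t) - C_2e^(-t)sin(3t) + C_2e^(-t)cos(3t), v(t) = 3C_1e^(-t)sin(3t) + 2C_1e^(-t)cos(3t) + 2C_2e^(-t)sin(3t) - 3C_2e^(-t)cos(3t)

Coefficient matrix A = [[14, 6], [-39, -16]].
Characteristic polynomial det(A - λI) = λ^2 + 2λ + 10 = 0.
Eigenvalues λ = -1 ± 3i (complex conjugate pair).
For λ=-1+3i: an eigenvector is (-1,2) - i(-1,3) = (-1 + i, 2 - 3i).
A real fundamental pair from Re and Im of e^((-1+3i)t)v: X_1 = e^(-t)(cos(3t)·(-1,2) + sin(3t)·(-1,3)), X_2 = e^(-t)(sin(3t)·(-1,2) - cos(3t)·(-1,3)).
General solution: C_1X_1 + C_2X_2.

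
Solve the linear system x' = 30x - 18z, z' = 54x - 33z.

Coefficient matrix A = [[30, -18], [54, -33]].
Characteristic polynomial det(A - λI) = λ^2 + 3λ - 18 = 0.
Eigenvalues λ = -6, 3.
For λ=-6: (A-λI) row 1 is [36, -18], so an eigenvector is (1, 2).
For λ=3: (A-λI) row 1 is [27, -18], so an eigenvector is (2, 3).
General solution: C_1e^(-6t)(1,2) + C_2e^(3t)(2,3).

x(t) = C_1e^(-6t) + 2C_2e^(3t), z(t) = 2C_1e^(-6t) + 3C_2e^(3t)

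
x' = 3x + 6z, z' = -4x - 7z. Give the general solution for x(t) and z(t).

x(t) = C_1e^(-3t) + 3C_2e^(-t), z(t) = -C_1e^(-3t) - 2C_2e^(-t)

Coefficient matrix A = [[3, 6], [-4, -7]].
Characteristic polynomial det(A - λI) = λ^2 + 4λ + 3 = 0.
Eigenvalues λ = -3, -1.
For λ=-3: (A-λI) row 1 is [6, 6], so an eigenvector is (1, -1).
For λ=-1: (A-λI) row 1 is [4, 6], so an eigenvector is (3, -2).
General solution: C_1e^(-3t)(1,-1) + C_2e^(-t)(3,-2).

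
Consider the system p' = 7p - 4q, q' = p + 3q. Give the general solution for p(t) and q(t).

Coefficient matrix A = [[7, -4], [1, 3]].
Characteristic polynomial det(A - λI) = λ^2 - 10λ + 25 = 0.
Single eigenvalue λ = 5 with algebraic multiplicity 2.
Eigenvector v = (-2,-1); generalized eigenvector w with (A-λI)w=v is (1,1).
General solution: e^(5t)[K_1·v + K_2·(t·v + w)].

p(t) = -2K_1e^(5t) - 2K_2te^(5t) + K_2e^(5t), q(t) = -K_1e^(5t) - K_2te^(5t) + K_2e^(5t)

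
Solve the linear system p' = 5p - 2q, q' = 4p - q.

p(t) = -C_1e^(t) + C_2e^(3t), q(t) = -2C_1e^(t) + C_2e^(3t)

Coefficient matrix A = [[5, -2], [4, -1]].
Characteristic polynomial det(A - λI) = λ^2 - 4λ + 3 = 0.
Eigenvalues λ = 1, 3.
For λ=1: (A-λI) row 1 is [4, -2], so an eigenvector is (-1, -2).
For λ=3: (A-λI) row 1 is [2, -2], so an eigenvector is (1, 1).
General solution: C_1e^(t)(-1,-2) + C_2e^(3t)(1,1).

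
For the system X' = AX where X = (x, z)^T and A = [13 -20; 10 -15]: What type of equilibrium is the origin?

A = [[13,-20],[10,-15]]; det(A-λI) = λ^2 + 2λ + 5.
λ = -1 ± 2i: negative real part.

stable spiral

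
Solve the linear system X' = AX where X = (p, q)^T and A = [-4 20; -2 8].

p(t) = 3K_1e^(2t)sin(2t) - K_1e^(2t)cos(2t) - K_2e^(2t)sin(2t) - 3K_2e^(2t)cos(2t), q(t) = K_1e^(2t)sin(2t) - K_2e^(2t)cos(2t)

Coefficient matrix A = [[-4, 20], [-2, 8]].
Characteristic polynomial det(A - λI) = λ^2 - 4λ + 8 = 0.
Eigenvalues λ = 2 ± 2i (complex conjugate pair).
For λ=2+2i: an eigenvector is (-1,0) - i(3,1) = (-1 - 3i, 0 - i).
A real fundamental pair from Re and Im of e^((2+2i)t)v: X_1 = e^(2t)(cos(2t)·(-1,0) + sin(2t)·(3,1)), X_2 = e^(2t)(sin(2t)·(-1,0) - cos(2t)·(3,1)).
General solution: K_1X_1 + K_2X_2.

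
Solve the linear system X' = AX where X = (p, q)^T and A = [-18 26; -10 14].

p(t) = -2c_1e^(-2t)sin(2t) - 3c_1e^(-2t)cos(2t) - 3c_2e^(-2t)sin(2t) + 2c_2e^(-2t)cos(2t), q(t) = -c_1e^(-2t)sin(2t) - 2c_1e^(-2t)cos(2t) - 2c_2e^(-2t)sin(2t) + c_2e^(-2t)cos(2t)

Coefficient matrix A = [[-18, 26], [-10, 14]].
Characteristic polynomial det(A - λI) = λ^2 + 4λ + 8 = 0.
Eigenvalues λ = -2 ± 2i (complex conjugate pair).
For λ=-2+2i: an eigenvector is (-3,-2) - i(-2,-1) = (-3 + 2i, -2 + i).
A real fundamental pair from Re and Im of e^((-2+2i)t)v: X_1 = e^(-2t)(cos(2t)·(-3,-2) + sin(2t)·(-2,-1)), X_2 = e^(-2t)(sin(2t)·(-3,-2) - cos(2t)·(-2,-1)).
General solution: c_1X_1 + c_2X_2.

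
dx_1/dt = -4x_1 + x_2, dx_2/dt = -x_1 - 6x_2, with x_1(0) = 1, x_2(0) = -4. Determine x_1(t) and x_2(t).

x_1(t) = -3te^(-5t) + e^(-5t), x_2(t) = 3te^(-5t) - 4e^(-5t)

Coefficient matrix A = [[-4, 1], [-1, -6]].
Characteristic polynomial det(A - λI) = λ^2 + 10λ + 25 = 0.
Single eigenvalue λ = -5 with algebraic multiplicity 2.
Eigenvector v = (1,-1); generalized eigenvector w with (A-λI)w=v is (1,0).
General solution: e^(-5t)[K_1·v + K_2·(t·v + w)].
Applying x_1(0)=1, x_2(0)=-4 gives K_1=4, K_2=-3.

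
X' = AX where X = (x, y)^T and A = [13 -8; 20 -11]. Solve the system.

Coefficient matrix A = [[13, -8], [20, -11]].
Characteristic polynomial det(A - λI) = λ^2 - 2λ + 17 = 0.
Eigenvalues λ = 1 ± 4i (complex conjugate pair).
For λ=1+4i: an eigenvector is (-1,-1) - i(-1,-2) = (-1 + i, -1 + 2i).
A real fundamental pair from Re and Im of e^((1+4i)t)v: X_1 = e^(t)(cos(4t)·(-1,-1) + sin(4t)·(-1,-2)), X_2 = e^(t)(sin(4t)·(-1,-1) - cos(4t)·(-1,-2)).
General solution: C_1X_1 + C_2X_2.

x(t) = -C_1e^(t)sin(4t) - C_1e^(t)cos(4t) - C_2e^(t)sin(4t) + C_2e^(t)cos(4t), y(t) = -2C_1e^(t)sin(4t) - C_1e^(t)cos(4t) - C_2e^(t)sin(4t) + 2C_2e^(t)cos(4t)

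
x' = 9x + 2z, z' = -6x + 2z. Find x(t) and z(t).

Coefficient matrix A = [[9, 2], [-6, 2]].
Characteristic polynomial det(A - λI) = λ^2 - 11λ + 30 = 0.
Eigenvalues λ = 6, 5.
For λ=6: (A-λI) row 1 is [3, 2], so an eigenvector is (-2, 3).
For λ=5: (A-λI) row 1 is [4, 2], so an eigenvector is (-1, 2).
General solution: c_1e^(6t)(-2,3) + c_2e^(5t)(-1,2).

x(t) = -2c_1e^(6t) - c_2e^(5t), z(t) = 3c_1e^(6t) + 2c_2e^(5t)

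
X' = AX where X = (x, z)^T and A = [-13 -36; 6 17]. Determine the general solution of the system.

Coefficient matrix A = [[-13, -36], [6, 17]].
Characteristic polynomial det(A - λI) = λ^2 - 4λ - 5 = 0.
Eigenvalues λ = -1, 5.
For λ=-1: (A-λI) row 1 is [-12, -36], so an eigenvector is (3, -1).
For λ=5: (A-λI) row 1 is [-18, -36], so an eigenvector is (-2, 1).
General solution: K_1e^(-t)(3,-1) + K_2e^(5t)(-2,1).

x(t) = 3K_1e^(-t) - 2K_2e^(5t), z(t) = -K_1e^(-t) + K_2e^(5t)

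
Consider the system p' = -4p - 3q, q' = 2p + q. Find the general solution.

Coefficient matrix A = [[-4, -3], [2, 1]].
Characteristic polynomial det(A - λI) = λ^2 + 3λ + 2 = 0.
Eigenvalues λ = -2, -1.
For λ=-2: (A-λI) row 1 is [-2, -3], so an eigenvector is (3, -2).
For λ=-1: (A-λI) row 1 is [-3, -3], so an eigenvector is (1, -1).
General solution: c_1e^(-2t)(3,-2) + c_2e^(-t)(1,-1).

p(t) = 3c_1e^(-2t) + c_2e^(-t), q(t) = -2c_1e^(-2t) - c_2e^(-t)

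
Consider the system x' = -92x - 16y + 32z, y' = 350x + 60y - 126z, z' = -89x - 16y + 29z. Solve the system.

x(t) = 2C_1e^(-4t) + C_2e^(4t), y(t) = -7C_1e^(-4t) - 4C_2e^(4t) + 2C_3e^(-3t), z(t) = 2C_1e^(-4t) + C_2e^(4t) + C_3e^(-3t)

Coefficient matrix A = [[-92, -16, 32], [350, 60, -126], [-89, -16, 29]].
det(A - λI) = 0 gives eigenvalues λ = -4, 4, -3.
For λ=-4: eigenvector (2,-7,2).
For λ=4: eigenvector (1,-4,1).
For λ=-3: eigenvector (0,2,1).
General solution: C_1e^(-4t)(2,-7,2) + C_2e^(4t)(1,-4,1) + C_3e^(-3t)(0,2,1).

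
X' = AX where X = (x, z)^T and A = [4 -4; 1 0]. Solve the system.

Coefficient matrix A = [[4, -4], [1, 0]].
Characteristic polynomial det(A - λI) = λ^2 - 4λ + 4 = 0.
Single eigenvalue λ = 2 with algebraic multiplicity 2.
Eigenvector v = (2,1); generalized eigenvector w with (A-λI)w=v is (1,0).
General solution: e^(2t)[K_1·v + K_2·(t·v + w)].

x(t) = 2K_1e^(2t) + 2K_2te^(2t) + K_2e^(2t), z(t) = K_1e^(2t) + K_2te^(2t)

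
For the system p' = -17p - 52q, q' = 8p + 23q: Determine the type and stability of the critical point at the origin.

unstable spiral

A = [[-17,-52],[8,23]]; det(A-λI) = λ^2 - 6λ + 25.
λ = 3 ± 4i: positive real part.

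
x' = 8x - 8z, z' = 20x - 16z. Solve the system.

Coefficient matrix A = [[8, -8], [20, -16]].
Characteristic polynomial det(A - λI) = λ^2 + 8λ + 32 = 0.
Eigenvalues λ = -4 ± 4i (complex conjugate pair).
For λ=-4+4i: an eigenvector is (-1,-2) - i(1,1) = (-1 - i, -2 - i).
A real fundamental pair from Re and Im of e^((-4+4i)t)v: X_1 = e^(-4t)(cos(4t)·(-1,-2) + sin(4t)·(1,1)), X_2 = e^(-4t)(sin(4t)·(-1,-2) - cos(4t)·(1,1)).
General solution: K_1X_1 + K_2X_2.

x(t) = K_1e^(-4t)sin(4t) - K_1e^(-4t)cos(4t) - K_2e^(-4t)sin(4t) - K_2e^(-4t)cos(4t), z(t) = K_1e^(-4t)sin(4t) - 2K_1e^(-4t)cos(4t) - 2K_2e^(-4t)sin(4t) - K_2e^(-4t)cos(4t)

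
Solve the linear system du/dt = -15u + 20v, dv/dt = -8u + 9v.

Coefficient matrix A = [[-15, 20], [-8, 9]].
Characteristic polynomial det(A - λI) = λ^2 + 6λ + 25 = 0.
Eigenvalues λ = -3 ± 4i (complex conjugate pair).
For λ=-3+4i: an eigenvector is (-1,-1) - i(-2,-1) = (-1 + 2i, -1 + i).
A real fundamental pair from Re and Im of e^((-3+4i)t)v: X_1 = e^(-3t)(cos(4t)·(-1,-1) + sin(4t)·(-2,-1)), X_2 = e^(-3t)(sin(4t)·(-1,-1) - cos(4t)·(-2,-1)).
General solution: c_1X_1 + c_2X_2.

u(t) = -2c_1e^(-3t)sin(4t) - c_1e^(-3t)cos(4t) - c_2e^(-3t)sin(4t) + 2c_2e^(-3t)cos(4t), v(t) = -c_1e^(-3t)sin(4t) - c_1e^(-3t)cos(4t) - c_2e^(-3t)sin(4t) + c_2e^(-3t)cos(4t)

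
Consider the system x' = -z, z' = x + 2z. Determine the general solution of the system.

Coefficient matrix A = [[0, -1], [1, 2]].
Characteristic polynomial det(A - λI) = λ^2 - 2λ + 1 = 0.
Single eigenvalue λ = 1 with algebraic multiplicity 2.
Eigenvector v = (-1,1); generalized eigenvector w with (A-λI)w=v is (0,1).
General solution: e^(t)[C_1·v + C_2·(t·v + w)].

x(t) = -C_1e^(t) - C_2te^(t), z(t) = C_1e^(t) + C_2te^(t) + C_2e^(t)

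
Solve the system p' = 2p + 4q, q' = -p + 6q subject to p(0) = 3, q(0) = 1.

p(t) = -2te^(4t) + 3e^(4t), q(t) = -te^(4t) + e^(4t)

Coefficient matrix A = [[2, 4], [-1, 6]].
Characteristic polynomial det(A - λI) = λ^2 - 8λ + 16 = 0.
Single eigenvalue λ = 4 with algebraic multiplicity 2.
Eigenvector v = (2,1); generalized eigenvector w with (A-λI)w=v is (3,2).
General solution: e^(4t)[C_1·v + C_2·(t·v + w)].
Applying p(0)=3, q(0)=1 gives C_1=3, C_2=-1.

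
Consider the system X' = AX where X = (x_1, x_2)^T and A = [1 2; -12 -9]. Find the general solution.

Coefficient matrix A = [[1, 2], [-12, -9]].
Characteristic polynomial det(A - λI) = λ^2 + 8λ + 15 = 0.
Eigenvalues λ = -5, -3.
For λ=-5: (A-λI) row 1 is [6, 2], so an eigenvector is (-1, 3).
For λ=-3: (A-λI) row 1 is [4, 2], so an eigenvector is (-1, 2).
General solution: K_1e^(-5t)(-1,3) + K_2e^(-3t)(-1,2).

x_1(t) = -K_1e^(-5t) - K_2e^(-3t), x_2(t) = 3K_1e^(-5t) + 2K_2e^(-3t)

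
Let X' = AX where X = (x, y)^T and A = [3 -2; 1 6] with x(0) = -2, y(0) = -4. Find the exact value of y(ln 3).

-1944

A = [[3,-2],[1,6]]; eigenvalues λ = 4, 5.
Eigenvectors: (2,-1) for λ=4, (-1,1) for λ=5.
From the initial condition, c_1 = -6, c_2 = -10.
y(ln 3) = (-6)(3^4)(-1) + (-10)(3^5)(1) = -1944.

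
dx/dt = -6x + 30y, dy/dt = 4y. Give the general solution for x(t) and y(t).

Coefficient matrix A = [[-6, 30], [0, 4]].
Characteristic polynomial det(A - λI) = λ^2 + 2λ - 24 = 0.
Eigenvalues λ = 4, -6.
For λ=4: (A-λI) row 1 is [-10, 30], so an eigenvector is (-3, -1).
For λ=-6: (A-λI) row 1 is [0, 30], so an eigenvector is (1, 0).
General solution: c_1e^(4t)(-3,-1) + c_2e^(-6t)(1,0).

x(t) = -3c_1e^(4t) + c_2e^(-6t), y(t) = -c_1e^(4t)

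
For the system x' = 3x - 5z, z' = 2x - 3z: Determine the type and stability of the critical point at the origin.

A = [[3,-5],[2,-3]]; det(A-λI) = λ^2 + 1.
λ = 0 ± i: zero real part.

center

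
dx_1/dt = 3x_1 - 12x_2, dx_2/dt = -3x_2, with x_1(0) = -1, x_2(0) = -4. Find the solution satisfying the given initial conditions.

Coefficient matrix A = [[3, -12], [0, -3]].
Characteristic polynomial det(A - λI) = λ^2 - 9 = 0.
Eigenvalues λ = -3, 3.
For λ=-3: (A-λI) row 1 is [6, -12], so an eigenvector is (2, 1).
For λ=3: (A-λI) row 1 is [0, -12], so an eigenvector is (1, 0).
General solution: K_1e^(-3t)(2,1) + K_2e^(3t)(1,0).
Applying x_1(0)=-1, x_2(0)=-4 gives K_1=-4, K_2=7.

x_1(t) = 7e^(3t) - 8e^(-3t), x_2(t) = -4e^(-3t)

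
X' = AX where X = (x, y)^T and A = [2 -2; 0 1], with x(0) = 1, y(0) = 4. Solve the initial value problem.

x(t) = -7e^(2t) + 8e^(t), y(t) = 4e^(t)

Coefficient matrix A = [[2, -2], [0, 1]].
Characteristic polynomial det(A - λI) = λ^2 - 3λ + 2 = 0.
Eigenvalues λ = 2, 1.
For λ=2: (A-λI) row 1 is [0, -2], so an eigenvector is (-1, 0).
For λ=1: (A-λI) row 1 is [1, -2], so an eigenvector is (-2, -1).
General solution: K_1e^(2t)(-1,0) + K_2e^(t)(-2,-1).
Applying x(0)=1, y(0)=4 gives K_1=7, K_2=-4.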